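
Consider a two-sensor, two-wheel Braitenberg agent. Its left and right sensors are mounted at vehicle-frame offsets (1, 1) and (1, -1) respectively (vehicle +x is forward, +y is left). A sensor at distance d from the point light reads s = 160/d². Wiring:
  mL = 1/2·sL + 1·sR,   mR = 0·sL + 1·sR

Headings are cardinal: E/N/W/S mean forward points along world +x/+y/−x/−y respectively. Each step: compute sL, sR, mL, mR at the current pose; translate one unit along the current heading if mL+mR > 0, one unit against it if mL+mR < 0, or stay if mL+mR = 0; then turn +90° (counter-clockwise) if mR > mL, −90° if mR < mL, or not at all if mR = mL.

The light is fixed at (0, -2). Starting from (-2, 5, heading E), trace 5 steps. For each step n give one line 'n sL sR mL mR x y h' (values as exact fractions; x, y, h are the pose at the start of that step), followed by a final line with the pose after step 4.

n=0: pose=(-2,5,E); sL=32/13, sR=160/37; mL=2672/481, mR=160/37; mL+mR=4752/481 → advance +1; mR−mL=-16/13 → turn -1·90°
n=1: pose=(-1,5,S); sL=40/9, sR=4; mL=56/9, mR=4; mL+mR=92/9 → advance +1; mR−mL=-20/9 → turn -1·90°
n=2: pose=(-1,4,W); sL=160/29, sR=160/53; mL=8880/1537, mR=160/53; mL+mR=13520/1537 → advance +1; mR−mL=-80/29 → turn -1·90°
n=3: pose=(-2,4,N); sL=80/29, sR=16/5; mL=664/145, mR=16/5; mL+mR=1128/145 → advance +1; mR−mL=-40/29 → turn -1·90°
n=4: pose=(-2,5,E); sL=32/13, sR=160/37; mL=2672/481, mR=160/37; mL+mR=4752/481 → advance +1; mR−mL=-16/13 → turn -1·90°

0 32/13 160/37 2672/481 160/37 -2 5 E
1 40/9 4 56/9 4 -1 5 S
2 160/29 160/53 8880/1537 160/53 -1 4 W
3 80/29 16/5 664/145 16/5 -2 4 N
4 32/13 160/37 2672/481 160/37 -2 5 E
final -1 5 S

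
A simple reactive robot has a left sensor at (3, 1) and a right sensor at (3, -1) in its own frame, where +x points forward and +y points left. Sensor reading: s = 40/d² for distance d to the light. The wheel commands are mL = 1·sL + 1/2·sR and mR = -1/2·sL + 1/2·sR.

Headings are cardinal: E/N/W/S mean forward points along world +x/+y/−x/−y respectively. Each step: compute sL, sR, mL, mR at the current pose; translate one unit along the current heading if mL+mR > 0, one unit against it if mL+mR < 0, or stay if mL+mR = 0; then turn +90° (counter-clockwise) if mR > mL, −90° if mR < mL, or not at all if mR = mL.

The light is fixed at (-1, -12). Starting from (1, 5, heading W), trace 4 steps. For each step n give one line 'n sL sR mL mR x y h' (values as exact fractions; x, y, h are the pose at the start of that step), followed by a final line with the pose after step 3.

0 40/257 8/65 3628/16705 -272/16705 1 5 W
1 1/10 10/101 151/1010 -1/2020 0 5 N
2 40/377 8/61 3948/22997 288/22997 0 6 E
3 20/117 20/113 3430/13221 40/13221 1 6 S
final 1 5 W

n=0: pose=(1,5,W); sL=40/257, sR=8/65; mL=3628/16705, mR=-272/16705; mL+mR=3356/16705 → advance +1; mR−mL=-60/257 → turn -1·90°
n=1: pose=(0,5,N); sL=1/10, sR=10/101; mL=151/1010, mR=-1/2020; mL+mR=301/2020 → advance +1; mR−mL=-3/20 → turn -1·90°
n=2: pose=(0,6,E); sL=40/377, sR=8/61; mL=3948/22997, mR=288/22997; mL+mR=4236/22997 → advance +1; mR−mL=-60/377 → turn -1·90°
n=3: pose=(1,6,S); sL=20/117, sR=20/113; mL=3430/13221, mR=40/13221; mL+mR=3470/13221 → advance +1; mR−mL=-10/39 → turn -1·90°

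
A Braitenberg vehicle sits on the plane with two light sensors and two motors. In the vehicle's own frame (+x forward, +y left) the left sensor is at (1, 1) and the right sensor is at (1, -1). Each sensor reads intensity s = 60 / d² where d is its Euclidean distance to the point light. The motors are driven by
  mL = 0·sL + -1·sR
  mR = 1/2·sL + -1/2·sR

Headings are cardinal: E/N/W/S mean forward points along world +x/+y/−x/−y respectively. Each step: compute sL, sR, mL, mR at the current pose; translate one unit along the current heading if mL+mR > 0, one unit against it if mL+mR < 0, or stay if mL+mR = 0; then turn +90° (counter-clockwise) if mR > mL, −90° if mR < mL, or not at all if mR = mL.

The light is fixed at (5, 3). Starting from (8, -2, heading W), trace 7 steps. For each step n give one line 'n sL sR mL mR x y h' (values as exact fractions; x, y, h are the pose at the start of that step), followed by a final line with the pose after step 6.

0 3/2 3 -3 -3/4 8 -2 W
1 60/61 4/3 -4/3 -32/183 9 -2 S
2 30/17 6/5 -6/5 24/85 9 -1 E
3 60/13 12/5 -12/5 72/65 8 -1 N
4 3/2 3 -3 -3/4 8 -2 W
5 60/61 4/3 -4/3 -32/183 9 -2 S
6 30/17 6/5 -6/5 24/85 9 -1 E
final 8 -1 N

n=0: pose=(8,-2,W); sL=3/2, sR=3; mL=-3, mR=-3/4; mL+mR=-15/4 → advance -1; mR−mL=9/4 → turn +1·90°
n=1: pose=(9,-2,S); sL=60/61, sR=4/3; mL=-4/3, mR=-32/183; mL+mR=-92/61 → advance -1; mR−mL=212/183 → turn +1·90°
n=2: pose=(9,-1,E); sL=30/17, sR=6/5; mL=-6/5, mR=24/85; mL+mR=-78/85 → advance -1; mR−mL=126/85 → turn +1·90°
n=3: pose=(8,-1,N); sL=60/13, sR=12/5; mL=-12/5, mR=72/65; mL+mR=-84/65 → advance -1; mR−mL=228/65 → turn +1·90°
n=4: pose=(8,-2,W); sL=3/2, sR=3; mL=-3, mR=-3/4; mL+mR=-15/4 → advance -1; mR−mL=9/4 → turn +1·90°
n=5: pose=(9,-2,S); sL=60/61, sR=4/3; mL=-4/3, mR=-32/183; mL+mR=-92/61 → advance -1; mR−mL=212/183 → turn +1·90°
n=6: pose=(9,-1,E); sL=30/17, sR=6/5; mL=-6/5, mR=24/85; mL+mR=-78/85 → advance -1; mR−mL=126/85 → turn +1·90°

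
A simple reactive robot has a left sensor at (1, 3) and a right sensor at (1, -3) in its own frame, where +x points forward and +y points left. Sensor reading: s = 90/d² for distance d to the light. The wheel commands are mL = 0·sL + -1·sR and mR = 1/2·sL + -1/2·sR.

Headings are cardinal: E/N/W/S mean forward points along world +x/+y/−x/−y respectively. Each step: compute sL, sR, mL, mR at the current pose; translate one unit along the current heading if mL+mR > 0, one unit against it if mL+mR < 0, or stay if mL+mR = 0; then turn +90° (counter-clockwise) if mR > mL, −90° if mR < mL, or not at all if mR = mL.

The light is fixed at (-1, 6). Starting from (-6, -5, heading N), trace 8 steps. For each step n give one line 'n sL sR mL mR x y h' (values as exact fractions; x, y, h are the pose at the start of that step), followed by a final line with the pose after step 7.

n=0: pose=(-6,-5,N); sL=45/82, sR=45/52; mL=-45/52, mR=-675/4264; mL+mR=-4365/4264 → advance -1; mR−mL=3015/4264 → turn +1·90°
n=1: pose=(-6,-6,W); sL=10/29, sR=10/13; mL=-10/13, mR=-80/377; mL+mR=-370/377 → advance -1; mR−mL=210/377 → turn +1·90°
n=2: pose=(-5,-6,S); sL=9/17, sR=45/109; mL=-45/109, mR=108/1853; mL+mR=-657/1853 → advance -1; mR−mL=873/1853 → turn +1·90°
n=3: pose=(-5,-5,E); sL=90/73, sR=18/41; mL=-18/41, mR=1188/2993; mL+mR=-126/2993 → advance -1; mR−mL=2502/2993 → turn +1·90°
n=4: pose=(-6,-5,N); sL=45/82, sR=45/52; mL=-45/52, mR=-675/4264; mL+mR=-4365/4264 → advance -1; mR−mL=3015/4264 → turn +1·90°
n=5: pose=(-6,-6,W); sL=10/29, sR=10/13; mL=-10/13, mR=-80/377; mL+mR=-370/377 → advance -1; mR−mL=210/377 → turn +1·90°
n=6: pose=(-5,-6,S); sL=9/17, sR=45/109; mL=-45/109, mR=108/1853; mL+mR=-657/1853 → advance -1; mR−mL=873/1853 → turn +1·90°
n=7: pose=(-5,-5,E); sL=90/73, sR=18/41; mL=-18/41, mR=1188/2993; mL+mR=-126/2993 → advance -1; mR−mL=2502/2993 → turn +1·90°

0 45/82 45/52 -45/52 -675/4264 -6 -5 N
1 10/29 10/13 -10/13 -80/377 -6 -6 W
2 9/17 45/109 -45/109 108/1853 -5 -6 S
3 90/73 18/41 -18/41 1188/2993 -5 -5 E
4 45/82 45/52 -45/52 -675/4264 -6 -5 N
5 10/29 10/13 -10/13 -80/377 -6 -6 W
6 9/17 45/109 -45/109 108/1853 -5 -6 S
7 90/73 18/41 -18/41 1188/2993 -5 -5 E
final -6 -5 N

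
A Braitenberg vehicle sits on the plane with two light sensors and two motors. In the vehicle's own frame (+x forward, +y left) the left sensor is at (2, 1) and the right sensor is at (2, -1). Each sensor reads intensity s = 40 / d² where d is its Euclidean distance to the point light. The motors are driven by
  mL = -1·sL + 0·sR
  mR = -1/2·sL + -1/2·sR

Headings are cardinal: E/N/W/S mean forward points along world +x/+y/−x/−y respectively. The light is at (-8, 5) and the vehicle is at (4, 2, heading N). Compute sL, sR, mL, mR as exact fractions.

20/61 4/17 -20/61 -292/1037

left sensor world pos  = (3, 4); dL² = 122
right sensor world pos = (5, 4); dR² = 170
sL = 40/122 = 20/61
sR = 40/170 = 4/17
mL = -1·sL + 0·sR = -20/61
mR = -1/2·sL + -1/2·sR = -292/1037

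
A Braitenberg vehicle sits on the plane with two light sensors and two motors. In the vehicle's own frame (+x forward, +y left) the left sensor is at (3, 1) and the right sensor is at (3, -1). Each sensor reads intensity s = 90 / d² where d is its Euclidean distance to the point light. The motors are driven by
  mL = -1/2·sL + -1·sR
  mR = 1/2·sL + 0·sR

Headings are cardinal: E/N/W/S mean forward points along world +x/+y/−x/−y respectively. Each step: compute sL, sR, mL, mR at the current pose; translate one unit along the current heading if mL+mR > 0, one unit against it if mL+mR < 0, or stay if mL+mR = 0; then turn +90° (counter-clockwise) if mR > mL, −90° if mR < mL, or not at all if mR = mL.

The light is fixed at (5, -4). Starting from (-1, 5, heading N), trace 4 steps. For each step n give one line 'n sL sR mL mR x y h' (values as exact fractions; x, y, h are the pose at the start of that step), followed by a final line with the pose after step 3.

0 90/193 90/169 -24975/32617 45/193 -1 5 N
1 9/13 5/9 -211/234 9/26 -1 4 W
2 90/41 90/61 -6435/2501 45/41 0 4 S
3 45/52 45/34 -3105/1768 45/104 0 5 E
final -1 5 N

n=0: pose=(-1,5,N); sL=90/193, sR=90/169; mL=-24975/32617, mR=45/193; mL+mR=-90/169 → advance -1; mR−mL=32580/32617 → turn +1·90°
n=1: pose=(-1,4,W); sL=9/13, sR=5/9; mL=-211/234, mR=9/26; mL+mR=-5/9 → advance -1; mR−mL=146/117 → turn +1·90°
n=2: pose=(0,4,S); sL=90/41, sR=90/61; mL=-6435/2501, mR=45/41; mL+mR=-90/61 → advance -1; mR−mL=9180/2501 → turn +1·90°
n=3: pose=(0,5,E); sL=45/52, sR=45/34; mL=-3105/1768, mR=45/104; mL+mR=-45/34 → advance -1; mR−mL=1935/884 → turn +1·90°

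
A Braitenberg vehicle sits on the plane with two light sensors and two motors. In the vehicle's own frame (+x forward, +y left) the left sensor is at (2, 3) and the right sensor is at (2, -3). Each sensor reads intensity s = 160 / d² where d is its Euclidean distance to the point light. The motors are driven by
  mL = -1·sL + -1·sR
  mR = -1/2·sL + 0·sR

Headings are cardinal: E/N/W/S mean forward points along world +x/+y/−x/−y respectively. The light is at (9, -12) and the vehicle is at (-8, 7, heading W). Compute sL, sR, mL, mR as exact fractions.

left sensor world pos  = (-10, 4); dL² = 617
right sensor world pos = (-10, 10); dR² = 845
sL = 160/617 = 160/617
sR = 160/845 = 32/169
mL = -1·sL + -1·sR = -46784/104273
mR = -1/2·sL + 0·sR = -80/617

160/617 32/169 -46784/104273 -80/617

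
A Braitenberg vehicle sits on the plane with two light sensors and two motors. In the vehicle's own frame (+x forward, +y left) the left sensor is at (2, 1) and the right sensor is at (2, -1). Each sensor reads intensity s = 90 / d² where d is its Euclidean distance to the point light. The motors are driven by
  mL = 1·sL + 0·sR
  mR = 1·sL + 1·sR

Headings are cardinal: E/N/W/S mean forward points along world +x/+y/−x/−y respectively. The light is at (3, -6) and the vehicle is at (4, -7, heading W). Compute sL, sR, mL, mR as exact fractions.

left sensor world pos  = (2, -8); dL² = 5
right sensor world pos = (2, -6); dR² = 1
sL = 90/5 = 18
sR = 90/1 = 90
mL = 1·sL + 0·sR = 18
mR = 1·sL + 1·sR = 108

18 90 18 108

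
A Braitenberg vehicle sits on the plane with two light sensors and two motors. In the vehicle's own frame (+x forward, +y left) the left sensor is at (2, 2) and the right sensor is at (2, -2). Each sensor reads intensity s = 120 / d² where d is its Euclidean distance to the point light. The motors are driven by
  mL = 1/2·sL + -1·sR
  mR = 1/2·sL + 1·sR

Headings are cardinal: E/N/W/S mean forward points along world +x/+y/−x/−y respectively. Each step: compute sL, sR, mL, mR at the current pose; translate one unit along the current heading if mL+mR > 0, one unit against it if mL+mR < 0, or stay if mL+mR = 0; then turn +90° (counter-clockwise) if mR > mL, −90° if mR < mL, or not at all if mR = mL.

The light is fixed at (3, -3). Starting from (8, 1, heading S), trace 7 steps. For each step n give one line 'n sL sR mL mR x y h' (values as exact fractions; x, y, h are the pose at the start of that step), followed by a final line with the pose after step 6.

0 120/53 120/13 -5580/689 7140/689 8 1 S
1 60/37 12/5 -294/185 594/185 8 0 E
2 120/41 120/89 420/3649 10260/3649 9 0 N
3 6 30/13 9/13 69/13 9 1 W
4 120/53 120/13 -5580/689 7140/689 8 1 S
5 60/37 12/5 -294/185 594/185 8 0 E
6 120/41 120/89 420/3649 10260/3649 9 0 N
final 9 1 W

n=0: pose=(8,1,S); sL=120/53, sR=120/13; mL=-5580/689, mR=7140/689; mL+mR=120/53 → advance +1; mR−mL=240/13 → turn +1·90°
n=1: pose=(8,0,E); sL=60/37, sR=12/5; mL=-294/185, mR=594/185; mL+mR=60/37 → advance +1; mR−mL=24/5 → turn +1·90°
n=2: pose=(9,0,N); sL=120/41, sR=120/89; mL=420/3649, mR=10260/3649; mL+mR=120/41 → advance +1; mR−mL=240/89 → turn +1·90°
n=3: pose=(9,1,W); sL=6, sR=30/13; mL=9/13, mR=69/13; mL+mR=6 → advance +1; mR−mL=60/13 → turn +1·90°
n=4: pose=(8,1,S); sL=120/53, sR=120/13; mL=-5580/689, mR=7140/689; mL+mR=120/53 → advance +1; mR−mL=240/13 → turn +1·90°
n=5: pose=(8,0,E); sL=60/37, sR=12/5; mL=-294/185, mR=594/185; mL+mR=60/37 → advance +1; mR−mL=24/5 → turn +1·90°
n=6: pose=(9,0,N); sL=120/41, sR=120/89; mL=420/3649, mR=10260/3649; mL+mR=120/41 → advance +1; mR−mL=240/89 → turn +1·90°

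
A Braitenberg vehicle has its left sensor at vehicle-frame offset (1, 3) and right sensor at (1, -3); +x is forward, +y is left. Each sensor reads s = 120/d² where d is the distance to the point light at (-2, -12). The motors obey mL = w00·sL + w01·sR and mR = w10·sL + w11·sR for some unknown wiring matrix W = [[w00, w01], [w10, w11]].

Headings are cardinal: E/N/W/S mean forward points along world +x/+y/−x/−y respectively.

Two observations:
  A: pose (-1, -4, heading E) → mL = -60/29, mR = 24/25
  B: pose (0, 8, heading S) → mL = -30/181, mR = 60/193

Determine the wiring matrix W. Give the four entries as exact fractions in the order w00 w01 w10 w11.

obs A: pose=(-1,-4,E) → sL=24/25, sR=120/29, mL=-60/29, mR=24/25
obs B: pose=(0,8,S) → sL=60/193, sR=60/181, mL=-30/181, mR=60/193
sensor matrix S = [[24/25, 120/29], [60/193, 60/181]]; det S = -4904064/5065285
solve [mL_A; mL_B] = S·[w00; w01] and [mR_A; mR_B] = S·[w10; w11]:
  w00 = 0, w01 = -1/2, w10 = 1, w11 = 0

0 -1/2 1 0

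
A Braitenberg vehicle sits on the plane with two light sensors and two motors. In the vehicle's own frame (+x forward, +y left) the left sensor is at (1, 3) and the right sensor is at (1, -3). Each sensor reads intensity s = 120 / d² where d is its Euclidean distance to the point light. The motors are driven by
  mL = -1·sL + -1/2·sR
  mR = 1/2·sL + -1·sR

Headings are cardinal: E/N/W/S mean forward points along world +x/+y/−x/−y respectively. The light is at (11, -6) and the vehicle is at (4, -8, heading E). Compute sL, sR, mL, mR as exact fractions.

120/37 120/61 -9540/2257 -780/2257

left sensor world pos  = (5, -5); dL² = 37
right sensor world pos = (5, -11); dR² = 61
sL = 120/37 = 120/37
sR = 120/61 = 120/61
mL = -1·sL + -1/2·sR = -9540/2257
mR = 1/2·sL + -1·sR = -780/2257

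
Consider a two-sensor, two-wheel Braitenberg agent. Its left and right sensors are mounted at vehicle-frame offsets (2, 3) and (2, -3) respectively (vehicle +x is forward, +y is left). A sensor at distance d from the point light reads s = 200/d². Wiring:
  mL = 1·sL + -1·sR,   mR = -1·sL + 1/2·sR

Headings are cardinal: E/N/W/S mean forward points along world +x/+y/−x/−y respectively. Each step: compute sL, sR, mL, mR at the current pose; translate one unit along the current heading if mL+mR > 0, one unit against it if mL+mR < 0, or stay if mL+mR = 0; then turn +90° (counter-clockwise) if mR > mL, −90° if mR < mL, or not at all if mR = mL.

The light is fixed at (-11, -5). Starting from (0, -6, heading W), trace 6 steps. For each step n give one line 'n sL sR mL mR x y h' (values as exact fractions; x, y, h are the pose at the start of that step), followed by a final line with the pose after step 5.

n=0: pose=(0,-6,W); sL=200/97, sR=40/17; mL=-480/1649, mR=-1460/1649; mL+mR=-20/17 → advance -1; mR−mL=-980/1649 → turn -1·90°
n=1: pose=(1,-6,N); sL=100/41, sR=100/113; mL=7200/4633, mR=-9250/4633; mL+mR=-50/113 → advance -1; mR−mL=-16450/4633 → turn -1·90°
n=2: pose=(1,-7,E); sL=200/197, sR=200/221; mL=4800/43537, mR=-24500/43537; mL+mR=-100/221 → advance -1; mR−mL=-29300/43537 → turn -1·90°
n=3: pose=(0,-7,S); sL=50/53, sR=5/2; mL=-165/106, mR=65/212; mL+mR=-5/4 → advance -1; mR−mL=395/212 → turn +1·90°
n=4: pose=(0,-6,E); sL=200/173, sR=40/37; mL=480/6401, mR=-3940/6401; mL+mR=-20/37 → advance -1; mR−mL=-4420/6401 → turn -1·90°
n=5: pose=(-1,-6,S); sL=100/89, sR=100/29; mL=-6000/2581, mR=1550/2581; mL+mR=-50/29 → advance -1; mR−mL=7550/2581 → turn +1·90°

0 200/97 40/17 -480/1649 -1460/1649 0 -6 W
1 100/41 100/113 7200/4633 -9250/4633 1 -6 N
2 200/197 200/221 4800/43537 -24500/43537 1 -7 E
3 50/53 5/2 -165/106 65/212 0 -7 S
4 200/173 40/37 480/6401 -3940/6401 0 -6 E
5 100/89 100/29 -6000/2581 1550/2581 -1 -6 S
final -1 -5 E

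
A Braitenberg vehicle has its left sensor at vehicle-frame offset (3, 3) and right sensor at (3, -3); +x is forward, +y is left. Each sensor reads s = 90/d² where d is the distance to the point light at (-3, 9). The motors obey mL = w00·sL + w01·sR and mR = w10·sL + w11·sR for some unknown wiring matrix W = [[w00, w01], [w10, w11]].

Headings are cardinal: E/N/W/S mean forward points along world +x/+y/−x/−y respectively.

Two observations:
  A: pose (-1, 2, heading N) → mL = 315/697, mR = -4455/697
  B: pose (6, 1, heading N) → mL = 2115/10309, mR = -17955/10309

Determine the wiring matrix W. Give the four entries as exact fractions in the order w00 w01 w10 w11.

1/2 -1 -1 -1/2

obs A: pose=(-1,2,N) → sL=90/17, sR=90/41, mL=315/697, mR=-4455/697
obs B: pose=(6,1,N) → sL=90/61, sR=90/169, mL=2115/10309, mR=-17955/10309
sensor matrix S = [[90/17, 90/41], [90/61, 90/169]]; det S = -3013200/7185373
solve [mL_A; mL_B] = S·[w00; w01] and [mR_A; mR_B] = S·[w10; w11]:
  w00 = 1/2, w01 = -1, w10 = -1, w11 = -1/2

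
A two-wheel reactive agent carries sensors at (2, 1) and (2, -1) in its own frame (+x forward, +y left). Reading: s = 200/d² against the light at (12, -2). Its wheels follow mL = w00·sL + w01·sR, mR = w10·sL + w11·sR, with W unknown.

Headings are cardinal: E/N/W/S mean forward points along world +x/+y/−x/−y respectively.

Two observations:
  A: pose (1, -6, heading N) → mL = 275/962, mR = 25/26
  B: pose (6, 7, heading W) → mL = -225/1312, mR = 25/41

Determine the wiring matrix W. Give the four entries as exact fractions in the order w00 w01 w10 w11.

-1/2 1/2 0 1/2

obs A: pose=(1,-6,N) → sL=50/37, sR=25/13, mL=275/962, mR=25/26
obs B: pose=(6,7,W) → sL=25/16, sR=50/41, mL=-225/1312, mR=25/41
sensor matrix S = [[50/37, 25/13], [25/16, 50/41]]; det S = -428125/315536
solve [mL_A; mL_B] = S·[w00; w01] and [mR_A; mR_B] = S·[w10; w11]:
  w00 = -1/2, w01 = 1/2, w10 = 0, w11 = 1/2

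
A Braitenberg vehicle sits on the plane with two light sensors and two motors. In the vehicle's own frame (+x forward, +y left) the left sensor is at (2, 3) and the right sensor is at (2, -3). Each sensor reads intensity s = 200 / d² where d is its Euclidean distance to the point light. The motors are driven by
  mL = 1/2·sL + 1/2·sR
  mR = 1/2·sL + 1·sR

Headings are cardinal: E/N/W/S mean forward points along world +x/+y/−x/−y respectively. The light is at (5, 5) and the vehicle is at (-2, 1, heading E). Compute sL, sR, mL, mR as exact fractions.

left sensor world pos  = (0, 4); dL² = 26
right sensor world pos = (0, -2); dR² = 74
sL = 200/26 = 100/13
sR = 200/74 = 100/37
mL = 1/2·sL + 1/2·sR = 2500/481
mR = 1/2·sL + 1·sR = 3150/481

100/13 100/37 2500/481 3150/481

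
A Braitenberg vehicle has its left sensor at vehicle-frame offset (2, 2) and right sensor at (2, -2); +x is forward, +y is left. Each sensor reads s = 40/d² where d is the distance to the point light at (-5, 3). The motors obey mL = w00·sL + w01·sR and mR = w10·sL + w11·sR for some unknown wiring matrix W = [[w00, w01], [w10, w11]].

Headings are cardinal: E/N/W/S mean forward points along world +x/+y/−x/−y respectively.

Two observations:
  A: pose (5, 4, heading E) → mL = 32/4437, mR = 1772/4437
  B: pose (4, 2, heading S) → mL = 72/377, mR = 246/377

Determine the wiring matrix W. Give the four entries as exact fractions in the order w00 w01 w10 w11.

-1/2 1/2 1 1/2

obs A: pose=(5,4,E) → sL=40/153, sR=8/29, mL=32/4437, mR=1772/4437
obs B: pose=(4,2,S) → sL=4/13, sR=20/29, mL=72/377, mR=246/377
sensor matrix S = [[40/153, 8/29], [4/13, 20/29]]; det S = 5504/57681
solve [mL_A; mL_B] = S·[w00; w01] and [mR_A; mR_B] = S·[w10; w11]:
  w00 = -1/2, w01 = 1/2, w10 = 1, w11 = 1/2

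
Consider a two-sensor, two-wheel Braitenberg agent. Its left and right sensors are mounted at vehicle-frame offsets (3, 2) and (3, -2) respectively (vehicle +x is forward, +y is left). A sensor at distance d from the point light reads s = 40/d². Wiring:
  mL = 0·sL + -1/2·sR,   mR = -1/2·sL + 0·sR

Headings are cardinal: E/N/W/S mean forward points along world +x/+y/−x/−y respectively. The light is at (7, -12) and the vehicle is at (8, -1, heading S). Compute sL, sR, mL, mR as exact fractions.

left sensor world pos  = (10, -4); dL² = 73
right sensor world pos = (6, -4); dR² = 65
sL = 40/73 = 40/73
sR = 40/65 = 8/13
mL = 0·sL + -1/2·sR = -4/13
mR = -1/2·sL + 0·sR = -20/73

40/73 8/13 -4/13 -20/73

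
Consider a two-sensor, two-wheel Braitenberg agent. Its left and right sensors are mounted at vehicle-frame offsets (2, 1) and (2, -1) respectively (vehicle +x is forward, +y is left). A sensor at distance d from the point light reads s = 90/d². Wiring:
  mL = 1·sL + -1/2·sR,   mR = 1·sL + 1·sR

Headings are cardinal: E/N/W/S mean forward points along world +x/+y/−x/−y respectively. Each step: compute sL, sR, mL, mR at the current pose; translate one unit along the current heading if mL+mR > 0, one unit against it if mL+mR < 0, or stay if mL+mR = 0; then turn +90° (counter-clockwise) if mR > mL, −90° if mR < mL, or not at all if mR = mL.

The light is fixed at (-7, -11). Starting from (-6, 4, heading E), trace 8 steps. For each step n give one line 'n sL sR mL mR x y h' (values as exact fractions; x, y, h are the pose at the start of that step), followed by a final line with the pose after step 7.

n=0: pose=(-6,4,E); sL=18/53, sR=18/41; mL=261/2173, mR=1692/2173; mL+mR=1953/2173 → advance +1; mR−mL=27/41 → turn +1·90°
n=1: pose=(-5,4,N); sL=9/29, sR=45/149; mL=1377/8642, mR=2646/4321; mL+mR=6669/8642 → advance +1; mR−mL=135/298 → turn +1·90°
n=2: pose=(-5,5,W); sL=2/5, sR=90/289; mL=353/1445, mR=1028/1445; mL+mR=1381/1445 → advance +1; mR−mL=135/289 → turn +1·90°
n=3: pose=(-6,5,S); sL=9/20, sR=45/98; mL=54/245, mR=891/980; mL+mR=1107/980 → advance +1; mR−mL=135/196 → turn +1·90°
n=4: pose=(-6,4,E); sL=18/53, sR=18/41; mL=261/2173, mR=1692/2173; mL+mR=1953/2173 → advance +1; mR−mL=27/41 → turn +1·90°
n=5: pose=(-5,4,N); sL=9/29, sR=45/149; mL=1377/8642, mR=2646/4321; mL+mR=6669/8642 → advance +1; mR−mL=135/298 → turn +1·90°
n=6: pose=(-5,5,W); sL=2/5, sR=90/289; mL=353/1445, mR=1028/1445; mL+mR=1381/1445 → advance +1; mR−mL=135/289 → turn +1·90°
n=7: pose=(-6,5,S); sL=9/20, sR=45/98; mL=54/245, mR=891/980; mL+mR=1107/980 → advance +1; mR−mL=135/196 → turn +1·90°

0 18/53 18/41 261/2173 1692/2173 -6 4 E
1 9/29 45/149 1377/8642 2646/4321 -5 4 N
2 2/5 90/289 353/1445 1028/1445 -5 5 W
3 9/20 45/98 54/245 891/980 -6 5 S
4 18/53 18/41 261/2173 1692/2173 -6 4 E
5 9/29 45/149 1377/8642 2646/4321 -5 4 N
6 2/5 90/289 353/1445 1028/1445 -5 5 W
7 9/20 45/98 54/245 891/980 -6 5 S
final -6 4 E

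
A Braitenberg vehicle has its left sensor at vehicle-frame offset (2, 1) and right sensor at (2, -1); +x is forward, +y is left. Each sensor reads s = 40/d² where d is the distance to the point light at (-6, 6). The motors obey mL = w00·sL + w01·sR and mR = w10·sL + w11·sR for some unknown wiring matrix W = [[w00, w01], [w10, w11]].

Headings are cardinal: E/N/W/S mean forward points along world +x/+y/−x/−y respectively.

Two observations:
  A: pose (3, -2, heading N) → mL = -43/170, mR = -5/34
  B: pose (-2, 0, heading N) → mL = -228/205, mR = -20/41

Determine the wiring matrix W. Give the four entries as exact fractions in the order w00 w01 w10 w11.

obs A: pose=(3,-2,N) → sL=2/5, sR=5/17, mL=-43/170, mR=-5/34
obs B: pose=(-2,0,N) → sL=8/5, sR=40/41, mL=-228/205, mR=-20/41
sensor matrix S = [[2/5, 5/17], [8/5, 40/41]]; det S = -56/697
solve [mL_A; mL_B] = S·[w00; w01] and [mR_A; mR_B] = S·[w10; w11]:
  w00 = -1, w01 = 1/2, w10 = 0, w11 = -1/2

-1 1/2 0 -1/2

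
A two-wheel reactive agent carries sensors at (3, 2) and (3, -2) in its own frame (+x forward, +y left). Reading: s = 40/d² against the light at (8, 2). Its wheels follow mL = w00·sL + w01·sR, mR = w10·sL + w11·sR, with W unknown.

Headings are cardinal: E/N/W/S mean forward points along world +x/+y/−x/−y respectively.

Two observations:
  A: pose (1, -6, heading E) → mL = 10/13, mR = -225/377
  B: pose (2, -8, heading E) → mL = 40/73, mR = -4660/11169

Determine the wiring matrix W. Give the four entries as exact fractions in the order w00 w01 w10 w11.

1 0 -1 1/2

obs A: pose=(1,-6,E) → sL=10/13, sR=10/29, mL=10/13, mR=-225/377
obs B: pose=(2,-8,E) → sL=40/73, sR=40/153, mL=40/73, mR=-4660/11169
sensor matrix S = [[10/13, 10/29], [40/73, 40/153]]; det S = 51200/4210713
solve [mL_A; mL_B] = S·[w00; w01] and [mR_A; mR_B] = S·[w10; w11]:
  w00 = 1, w01 = 0, w10 = -1, w11 = 1/2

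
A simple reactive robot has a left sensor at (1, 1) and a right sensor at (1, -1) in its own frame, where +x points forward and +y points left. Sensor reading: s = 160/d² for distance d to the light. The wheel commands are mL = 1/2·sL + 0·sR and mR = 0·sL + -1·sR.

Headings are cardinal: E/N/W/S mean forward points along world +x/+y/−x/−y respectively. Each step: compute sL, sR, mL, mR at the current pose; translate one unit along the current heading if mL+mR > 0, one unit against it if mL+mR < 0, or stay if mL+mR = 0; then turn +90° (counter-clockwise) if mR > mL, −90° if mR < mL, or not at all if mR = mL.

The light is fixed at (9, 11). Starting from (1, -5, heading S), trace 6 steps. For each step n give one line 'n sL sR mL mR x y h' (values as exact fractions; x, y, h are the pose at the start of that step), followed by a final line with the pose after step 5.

0 80/169 16/37 40/169 -16/37 1 -5 S
1 160/337 160/277 80/337 -160/277 1 -4 W
2 8/13 20/29 4/13 -20/29 2 -4 N
3 160/261 32/65 80/261 -32/65 2 -5 E
4 80/169 16/37 40/169 -16/37 1 -5 S
5 160/337 160/277 80/337 -160/277 1 -4 W
final 2 -4 N

n=0: pose=(1,-5,S); sL=80/169, sR=16/37; mL=40/169, mR=-16/37; mL+mR=-1224/6253 → advance -1; mR−mL=-4184/6253 → turn -1·90°
n=1: pose=(1,-4,W); sL=160/337, sR=160/277; mL=80/337, mR=-160/277; mL+mR=-31760/93349 → advance -1; mR−mL=-76080/93349 → turn -1·90°
n=2: pose=(2,-4,N); sL=8/13, sR=20/29; mL=4/13, mR=-20/29; mL+mR=-144/377 → advance -1; mR−mL=-376/377 → turn -1·90°
n=3: pose=(2,-5,E); sL=160/261, sR=32/65; mL=80/261, mR=-32/65; mL+mR=-3152/16965 → advance -1; mR−mL=-13552/16965 → turn -1·90°
n=4: pose=(1,-5,S); sL=80/169, sR=16/37; mL=40/169, mR=-16/37; mL+mR=-1224/6253 → advance -1; mR−mL=-4184/6253 → turn -1·90°
n=5: pose=(1,-4,W); sL=160/337, sR=160/277; mL=80/337, mR=-160/277; mL+mR=-31760/93349 → advance -1; mR−mL=-76080/93349 → turn -1·90°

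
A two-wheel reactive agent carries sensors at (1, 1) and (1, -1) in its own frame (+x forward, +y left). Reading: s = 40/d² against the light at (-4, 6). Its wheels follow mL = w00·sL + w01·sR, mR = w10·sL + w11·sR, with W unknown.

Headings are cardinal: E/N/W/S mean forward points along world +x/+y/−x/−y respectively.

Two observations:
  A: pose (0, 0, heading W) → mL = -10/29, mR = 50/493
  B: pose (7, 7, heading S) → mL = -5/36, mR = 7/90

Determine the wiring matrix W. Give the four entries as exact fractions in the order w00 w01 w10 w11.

-1/2 0 1 -1/2

obs A: pose=(0,0,W) → sL=20/29, sR=20/17, mL=-10/29, mR=50/493
obs B: pose=(7,7,S) → sL=5/18, sR=2/5, mL=-5/36, mR=7/90
sensor matrix S = [[20/29, 20/17], [5/18, 2/5]]; det S = -226/4437
solve [mL_A; mL_B] = S·[w00; w01] and [mR_A; mR_B] = S·[w10; w11]:
  w00 = -1/2, w01 = 0, w10 = 1, w11 = -1/2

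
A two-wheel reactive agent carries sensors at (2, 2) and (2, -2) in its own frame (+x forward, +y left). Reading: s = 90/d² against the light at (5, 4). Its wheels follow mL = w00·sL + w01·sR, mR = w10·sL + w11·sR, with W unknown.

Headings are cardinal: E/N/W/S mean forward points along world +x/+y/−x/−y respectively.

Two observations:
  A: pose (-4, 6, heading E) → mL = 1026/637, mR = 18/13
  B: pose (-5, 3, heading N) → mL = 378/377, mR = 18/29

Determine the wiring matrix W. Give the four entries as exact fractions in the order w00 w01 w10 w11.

1/2 1/2 1 0

obs A: pose=(-4,6,E) → sL=18/13, sR=90/49, mL=1026/637, mR=18/13
obs B: pose=(-5,3,N) → sL=18/29, sR=18/13, mL=378/377, mR=18/29
sensor matrix S = [[18/13, 90/49], [18/29, 18/13]]; det S = 186624/240149
solve [mL_A; mL_B] = S·[w00; w01] and [mR_A; mR_B] = S·[w10; w11]:
  w00 = 1/2, w01 = 1/2, w10 = 1, w11 = 0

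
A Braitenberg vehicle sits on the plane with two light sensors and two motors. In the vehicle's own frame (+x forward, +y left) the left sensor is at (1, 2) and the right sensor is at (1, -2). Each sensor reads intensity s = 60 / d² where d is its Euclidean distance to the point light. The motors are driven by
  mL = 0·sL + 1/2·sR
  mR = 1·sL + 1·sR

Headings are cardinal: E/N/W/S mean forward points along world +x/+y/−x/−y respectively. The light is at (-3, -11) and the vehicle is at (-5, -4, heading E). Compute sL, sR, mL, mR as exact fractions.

left sensor world pos  = (-4, -2); dL² = 82
right sensor world pos = (-4, -6); dR² = 26
sL = 60/82 = 30/41
sR = 60/26 = 30/13
mL = 0·sL + 1/2·sR = 15/13
mR = 1·sL + 1·sR = 1620/533

30/41 30/13 15/13 1620/533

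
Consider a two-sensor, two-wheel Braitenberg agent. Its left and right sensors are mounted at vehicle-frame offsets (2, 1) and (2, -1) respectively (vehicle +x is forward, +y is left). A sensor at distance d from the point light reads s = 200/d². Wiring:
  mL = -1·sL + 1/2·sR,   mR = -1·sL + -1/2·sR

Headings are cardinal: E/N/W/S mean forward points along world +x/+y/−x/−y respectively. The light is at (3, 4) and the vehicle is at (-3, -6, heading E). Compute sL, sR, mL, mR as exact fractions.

left sensor world pos  = (-1, -5); dL² = 97
right sensor world pos = (-1, -7); dR² = 137
sL = 200/97 = 200/97
sR = 200/137 = 200/137
mL = -1·sL + 1/2·sR = -17700/13289
mR = -1·sL + -1/2·sR = -37100/13289

200/97 200/137 -17700/13289 -37100/13289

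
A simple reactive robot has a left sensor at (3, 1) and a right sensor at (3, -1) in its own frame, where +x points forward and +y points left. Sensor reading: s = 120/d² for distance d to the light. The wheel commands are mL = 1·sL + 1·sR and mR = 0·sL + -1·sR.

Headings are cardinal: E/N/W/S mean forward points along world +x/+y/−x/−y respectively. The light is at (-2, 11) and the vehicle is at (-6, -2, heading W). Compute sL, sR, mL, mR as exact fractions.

left sensor world pos  = (-9, -3); dL² = 245
right sensor world pos = (-9, -1); dR² = 193
sL = 120/245 = 24/49
sR = 120/193 = 120/193
mL = 1·sL + 1·sR = 10512/9457
mR = 0·sL + -1·sR = -120/193

24/49 120/193 10512/9457 -120/193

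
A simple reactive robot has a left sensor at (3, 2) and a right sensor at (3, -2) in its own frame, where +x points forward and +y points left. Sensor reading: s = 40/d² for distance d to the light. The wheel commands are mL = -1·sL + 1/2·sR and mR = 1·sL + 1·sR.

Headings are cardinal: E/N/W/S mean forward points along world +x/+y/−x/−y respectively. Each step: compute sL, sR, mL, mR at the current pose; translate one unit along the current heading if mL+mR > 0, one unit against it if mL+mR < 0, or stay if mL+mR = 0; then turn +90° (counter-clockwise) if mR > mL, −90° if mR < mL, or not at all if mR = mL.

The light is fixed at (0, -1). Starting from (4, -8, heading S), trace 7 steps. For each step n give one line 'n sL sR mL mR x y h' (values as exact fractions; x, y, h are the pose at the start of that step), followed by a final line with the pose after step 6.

0 5/17 5/13 -45/442 150/221 4 -8 S
1 8/17 40/149 -852/2533 1872/2533 4 -9 E
2 20/17 20/37 -570/629 1080/629 5 -9 N
3 8/17 40/29 108/493 912/493 5 -8 W
4 5/17 5/13 -45/442 150/221 4 -8 S
5 8/17 40/149 -852/2533 1872/2533 4 -9 E
6 20/17 20/37 -570/629 1080/629 5 -9 N
final 5 -8 W

n=0: pose=(4,-8,S); sL=5/17, sR=5/13; mL=-45/442, mR=150/221; mL+mR=15/26 → advance +1; mR−mL=345/442 → turn +1·90°
n=1: pose=(4,-9,E); sL=8/17, sR=40/149; mL=-852/2533, mR=1872/2533; mL+mR=60/149 → advance +1; mR−mL=2724/2533 → turn +1·90°
n=2: pose=(5,-9,N); sL=20/17, sR=20/37; mL=-570/629, mR=1080/629; mL+mR=30/37 → advance +1; mR−mL=1650/629 → turn +1·90°
n=3: pose=(5,-8,W); sL=8/17, sR=40/29; mL=108/493, mR=912/493; mL+mR=60/29 → advance +1; mR−mL=804/493 → turn +1·90°
n=4: pose=(4,-8,S); sL=5/17, sR=5/13; mL=-45/442, mR=150/221; mL+mR=15/26 → advance +1; mR−mL=345/442 → turn +1·90°
n=5: pose=(4,-9,E); sL=8/17, sR=40/149; mL=-852/2533, mR=1872/2533; mL+mR=60/149 → advance +1; mR−mL=2724/2533 → turn +1·90°
n=6: pose=(5,-9,N); sL=20/17, sR=20/37; mL=-570/629, mR=1080/629; mL+mR=30/37 → advance +1; mR−mL=1650/629 → turn +1·90°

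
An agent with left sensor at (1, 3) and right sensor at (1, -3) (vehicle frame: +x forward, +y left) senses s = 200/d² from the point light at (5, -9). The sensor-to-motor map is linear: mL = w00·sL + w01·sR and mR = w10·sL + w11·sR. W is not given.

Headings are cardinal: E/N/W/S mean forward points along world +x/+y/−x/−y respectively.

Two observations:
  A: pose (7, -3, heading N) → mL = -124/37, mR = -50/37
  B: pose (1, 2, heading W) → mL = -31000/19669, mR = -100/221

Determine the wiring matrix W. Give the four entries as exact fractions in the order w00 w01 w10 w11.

obs A: pose=(7,-3,N) → sL=4, sR=100/37, mL=-124/37, mR=-50/37
obs B: pose=(1,2,W) → sL=200/89, sR=200/221, mL=-31000/19669, mR=-100/221
sensor matrix S = [[4, 100/37], [200/89, 200/221]]; det S = -1785600/727753
solve [mL_A; mL_B] = S·[w00; w01] and [mR_A; mR_B] = S·[w10; w11]:
  w00 = -1/2, w01 = -1/2, w10 = 0, w11 = -1/2

-1/2 -1/2 0 -1/2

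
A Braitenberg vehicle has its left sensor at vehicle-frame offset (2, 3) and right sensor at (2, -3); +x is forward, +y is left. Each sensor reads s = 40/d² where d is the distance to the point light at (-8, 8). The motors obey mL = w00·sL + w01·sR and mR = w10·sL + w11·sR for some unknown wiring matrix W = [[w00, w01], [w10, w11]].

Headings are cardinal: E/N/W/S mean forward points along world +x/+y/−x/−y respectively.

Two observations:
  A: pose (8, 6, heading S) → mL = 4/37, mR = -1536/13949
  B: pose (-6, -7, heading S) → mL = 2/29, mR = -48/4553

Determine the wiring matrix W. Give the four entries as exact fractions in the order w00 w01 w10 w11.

0 1/2 1 -1

obs A: pose=(8,6,S) → sL=40/377, sR=8/37, mL=4/37, mR=-1536/13949
obs B: pose=(-6,-7,S) → sL=20/157, sR=4/29, mL=2/29, mR=-48/4553
sensor matrix S = [[40/377, 8/37], [20/157, 4/29]]; det S = -819840/63509797
solve [mL_A; mL_B] = S·[w00; w01] and [mR_A; mR_B] = S·[w10; w11]:
  w00 = 0, w01 = 1/2, w10 = 1, w11 = -1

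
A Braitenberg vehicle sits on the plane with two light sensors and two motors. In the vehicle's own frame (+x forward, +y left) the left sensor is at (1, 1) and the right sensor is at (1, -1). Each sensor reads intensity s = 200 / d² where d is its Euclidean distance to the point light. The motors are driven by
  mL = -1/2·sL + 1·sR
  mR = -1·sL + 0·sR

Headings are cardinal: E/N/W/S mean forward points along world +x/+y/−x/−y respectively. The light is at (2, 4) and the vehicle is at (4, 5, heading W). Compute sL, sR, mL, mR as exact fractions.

left sensor world pos  = (3, 4); dL² = 1
right sensor world pos = (3, 6); dR² = 5
sL = 200/1 = 200
sR = 200/5 = 40
mL = -1/2·sL + 1·sR = -60
mR = -1·sL + 0·sR = -200

200 40 -60 -200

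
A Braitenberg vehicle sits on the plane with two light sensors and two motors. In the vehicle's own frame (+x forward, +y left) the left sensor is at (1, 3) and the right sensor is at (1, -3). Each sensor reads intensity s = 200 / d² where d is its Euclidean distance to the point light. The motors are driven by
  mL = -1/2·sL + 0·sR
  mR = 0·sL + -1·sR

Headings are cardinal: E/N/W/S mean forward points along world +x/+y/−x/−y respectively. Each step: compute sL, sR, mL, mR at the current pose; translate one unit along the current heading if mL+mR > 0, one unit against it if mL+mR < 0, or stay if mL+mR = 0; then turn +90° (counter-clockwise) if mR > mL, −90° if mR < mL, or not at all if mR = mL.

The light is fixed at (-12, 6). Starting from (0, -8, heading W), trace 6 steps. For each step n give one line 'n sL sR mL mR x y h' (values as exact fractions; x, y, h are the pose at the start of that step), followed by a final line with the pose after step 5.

n=0: pose=(0,-8,W); sL=20/41, sR=100/121; mL=-10/41, mR=-100/121; mL+mR=-5310/4961 → advance -1; mR−mL=-2890/4961 → turn -1·90°
n=1: pose=(1,-8,N); sL=200/269, sR=8/17; mL=-100/269, mR=-8/17; mL+mR=-3852/4573 → advance -1; mR−mL=-452/4573 → turn -1·90°
n=2: pose=(1,-9,E); sL=10/17, sR=5/13; mL=-5/17, mR=-5/13; mL+mR=-150/221 → advance -1; mR−mL=-20/221 → turn -1·90°
n=3: pose=(0,-9,S); sL=200/481, sR=200/337; mL=-100/481, mR=-200/337; mL+mR=-129900/162097 → advance -1; mR−mL=-62500/162097 → turn -1·90°
n=4: pose=(0,-8,W); sL=20/41, sR=100/121; mL=-10/41, mR=-100/121; mL+mR=-5310/4961 → advance -1; mR−mL=-2890/4961 → turn -1·90°
n=5: pose=(1,-8,N); sL=200/269, sR=8/17; mL=-100/269, mR=-8/17; mL+mR=-3852/4573 → advance -1; mR−mL=-452/4573 → turn -1·90°

0 20/41 100/121 -10/41 -100/121 0 -8 W
1 200/269 8/17 -100/269 -8/17 1 -8 N
2 10/17 5/13 -5/17 -5/13 1 -9 E
3 200/481 200/337 -100/481 -200/337 0 -9 S
4 20/41 100/121 -10/41 -100/121 0 -8 W
5 200/269 8/17 -100/269 -8/17 1 -8 N
final 1 -9 E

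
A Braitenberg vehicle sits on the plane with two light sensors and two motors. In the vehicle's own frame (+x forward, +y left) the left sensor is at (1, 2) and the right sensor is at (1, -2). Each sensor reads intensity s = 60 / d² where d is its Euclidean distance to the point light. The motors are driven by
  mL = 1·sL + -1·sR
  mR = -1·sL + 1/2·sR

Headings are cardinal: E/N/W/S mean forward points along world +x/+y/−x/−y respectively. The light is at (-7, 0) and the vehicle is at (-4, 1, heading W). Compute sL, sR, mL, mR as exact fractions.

12 60/13 96/13 -126/13

left sensor world pos  = (-5, -1); dL² = 5
right sensor world pos = (-5, 3); dR² = 13
sL = 60/5 = 12
sR = 60/13 = 60/13
mL = 1·sL + -1·sR = 96/13
mR = -1·sL + 1/2·sR = -126/13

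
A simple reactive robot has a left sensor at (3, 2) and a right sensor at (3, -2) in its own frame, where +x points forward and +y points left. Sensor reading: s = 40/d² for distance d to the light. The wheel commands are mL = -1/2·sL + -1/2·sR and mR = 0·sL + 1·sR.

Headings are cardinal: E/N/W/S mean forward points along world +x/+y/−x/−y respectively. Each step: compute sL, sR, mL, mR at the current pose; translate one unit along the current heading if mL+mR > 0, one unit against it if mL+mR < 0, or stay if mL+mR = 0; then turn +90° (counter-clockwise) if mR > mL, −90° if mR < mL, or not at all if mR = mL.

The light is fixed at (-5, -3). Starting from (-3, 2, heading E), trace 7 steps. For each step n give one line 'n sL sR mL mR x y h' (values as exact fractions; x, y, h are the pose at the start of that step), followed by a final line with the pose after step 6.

0 20/37 20/17 -540/629 20/17 -3 2 E
1 8/13 40/89 -616/1157 40/89 -2 2 N
2 10 10/9 -50/9 10/9 -2 1 W
3 40/37 8 -168/37 8 -1 1 S
4 20/37 4/5 -124/185 4/5 -1 0 E
5 8/9 8/17 -104/153 8/17 0 0 N
6 10 2 -6 2 0 -1 W
final 1 -1 S

n=0: pose=(-3,2,E); sL=20/37, sR=20/17; mL=-540/629, mR=20/17; mL+mR=200/629 → advance +1; mR−mL=1280/629 → turn +1·90°
n=1: pose=(-2,2,N); sL=8/13, sR=40/89; mL=-616/1157, mR=40/89; mL+mR=-96/1157 → advance -1; mR−mL=1136/1157 → turn +1·90°
n=2: pose=(-2,1,W); sL=10, sR=10/9; mL=-50/9, mR=10/9; mL+mR=-40/9 → advance -1; mR−mL=20/3 → turn +1·90°
n=3: pose=(-1,1,S); sL=40/37, sR=8; mL=-168/37, mR=8; mL+mR=128/37 → advance +1; mR−mL=464/37 → turn +1·90°
n=4: pose=(-1,0,E); sL=20/37, sR=4/5; mL=-124/185, mR=4/5; mL+mR=24/185 → advance +1; mR−mL=272/185 → turn +1·90°
n=5: pose=(0,0,N); sL=8/9, sR=8/17; mL=-104/153, mR=8/17; mL+mR=-32/153 → advance -1; mR−mL=176/153 → turn +1·90°
n=6: pose=(0,-1,W); sL=10, sR=2; mL=-6, mR=2; mL+mR=-4 → advance -1; mR−mL=8 → turn +1·90°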